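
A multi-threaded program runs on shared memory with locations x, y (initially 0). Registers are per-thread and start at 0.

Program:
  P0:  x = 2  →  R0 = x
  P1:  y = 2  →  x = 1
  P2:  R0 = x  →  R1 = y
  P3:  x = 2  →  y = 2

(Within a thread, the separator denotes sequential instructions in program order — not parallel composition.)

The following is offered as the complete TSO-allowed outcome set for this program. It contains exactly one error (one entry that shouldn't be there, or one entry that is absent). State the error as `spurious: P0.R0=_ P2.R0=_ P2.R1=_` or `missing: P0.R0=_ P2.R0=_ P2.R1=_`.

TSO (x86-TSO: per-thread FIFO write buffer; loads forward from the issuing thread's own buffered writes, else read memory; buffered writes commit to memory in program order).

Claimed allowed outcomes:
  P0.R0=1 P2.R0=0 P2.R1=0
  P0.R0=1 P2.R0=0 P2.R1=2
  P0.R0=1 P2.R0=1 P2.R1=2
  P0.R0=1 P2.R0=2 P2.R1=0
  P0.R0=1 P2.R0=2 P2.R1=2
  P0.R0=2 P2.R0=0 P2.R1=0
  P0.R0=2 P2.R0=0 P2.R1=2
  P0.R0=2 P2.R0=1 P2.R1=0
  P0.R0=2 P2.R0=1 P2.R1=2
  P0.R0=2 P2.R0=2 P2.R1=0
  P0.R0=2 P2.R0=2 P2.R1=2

outcome vector order: (P0.R0,P2.R0,P2.R1)
TSO (10): <1 0 0>; <1 0 2>; <1 1 2>; <1 2 0>; <1 2 2>; <2 0 0>; <2 0 2>; <2 1 2>; <2 2 0>; <2 2 2>
claimed∖TSO = {<2 1 0>}

spurious: P0.R0=2 P2.R0=1 P2.R1=0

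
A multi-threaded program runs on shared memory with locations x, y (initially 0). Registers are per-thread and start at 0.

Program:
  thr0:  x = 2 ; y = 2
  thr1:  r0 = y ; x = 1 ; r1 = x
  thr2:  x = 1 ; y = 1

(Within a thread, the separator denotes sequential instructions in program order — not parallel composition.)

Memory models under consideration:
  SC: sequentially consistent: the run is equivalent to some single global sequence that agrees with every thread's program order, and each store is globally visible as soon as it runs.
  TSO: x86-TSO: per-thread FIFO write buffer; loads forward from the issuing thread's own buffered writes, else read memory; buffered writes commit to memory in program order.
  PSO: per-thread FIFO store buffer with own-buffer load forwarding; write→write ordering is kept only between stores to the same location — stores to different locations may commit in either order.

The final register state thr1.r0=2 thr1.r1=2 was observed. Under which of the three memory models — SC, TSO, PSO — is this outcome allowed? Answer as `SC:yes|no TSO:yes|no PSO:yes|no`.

SC:no TSO:no PSO:yes

outcome vector order: (thr1.r0,thr1.r1)
under SC → <0 1> <0 2> <1 1> <1 2> <2 1>
under TSO → <0 1> <0 2> <1 1> <1 2> <2 1>
under PSO → <0 1> <0 2> <1 1> <1 2> <2 1> <2 2>
target <2 2> ∈ {PSO}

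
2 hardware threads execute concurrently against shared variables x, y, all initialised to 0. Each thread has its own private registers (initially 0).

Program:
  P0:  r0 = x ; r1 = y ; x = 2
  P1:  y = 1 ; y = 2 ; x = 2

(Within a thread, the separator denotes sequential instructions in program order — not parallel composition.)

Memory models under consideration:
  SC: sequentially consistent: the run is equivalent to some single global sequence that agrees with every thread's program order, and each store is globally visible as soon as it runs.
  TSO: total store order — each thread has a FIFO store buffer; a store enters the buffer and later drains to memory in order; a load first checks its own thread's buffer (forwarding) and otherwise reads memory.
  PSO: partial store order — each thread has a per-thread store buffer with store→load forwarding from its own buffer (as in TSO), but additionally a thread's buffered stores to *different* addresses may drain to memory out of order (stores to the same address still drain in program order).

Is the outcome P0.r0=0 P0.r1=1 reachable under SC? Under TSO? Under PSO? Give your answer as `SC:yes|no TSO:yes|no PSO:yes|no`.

SC:yes TSO:yes PSO:yes

outcome vector order: (P0.r0,P0.r1)
SC: 4 outcomes — {00, 01, 02, 22}
TSO: 4 outcomes — {00, 01, 02, 22}
PSO: 6 outcomes — {00, 01, 02, 20, 21, 22}
target 01 ∈ {SC,TSO,PSO}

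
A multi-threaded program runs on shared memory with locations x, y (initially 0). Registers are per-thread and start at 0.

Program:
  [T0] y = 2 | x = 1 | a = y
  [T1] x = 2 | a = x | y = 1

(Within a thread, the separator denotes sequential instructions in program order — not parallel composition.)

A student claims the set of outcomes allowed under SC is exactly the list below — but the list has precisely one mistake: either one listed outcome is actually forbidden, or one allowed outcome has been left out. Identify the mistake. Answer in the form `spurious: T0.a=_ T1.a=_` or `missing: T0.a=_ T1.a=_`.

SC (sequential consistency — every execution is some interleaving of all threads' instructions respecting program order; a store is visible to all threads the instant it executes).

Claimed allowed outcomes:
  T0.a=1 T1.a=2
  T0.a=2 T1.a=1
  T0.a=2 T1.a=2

missing: T0.a=1 T1.a=1

outcome vector order: (T0.a,T1.a)
SC: 4 outcomes — {11; 12; 21; 22}
SC∖claimed = {11}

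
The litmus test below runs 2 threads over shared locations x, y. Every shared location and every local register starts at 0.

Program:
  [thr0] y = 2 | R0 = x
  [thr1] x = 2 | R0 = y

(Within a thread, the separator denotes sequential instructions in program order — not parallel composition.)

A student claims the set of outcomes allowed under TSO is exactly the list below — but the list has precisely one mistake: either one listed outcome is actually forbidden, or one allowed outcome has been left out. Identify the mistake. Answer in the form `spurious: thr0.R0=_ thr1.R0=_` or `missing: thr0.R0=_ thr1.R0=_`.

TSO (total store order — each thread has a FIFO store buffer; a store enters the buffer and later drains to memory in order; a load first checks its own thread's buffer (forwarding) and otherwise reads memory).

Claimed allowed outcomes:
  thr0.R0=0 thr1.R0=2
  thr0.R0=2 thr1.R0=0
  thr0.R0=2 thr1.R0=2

missing: thr0.R0=0 thr1.R0=0

outcome vector order: (thr0.R0,thr1.R0)
[TSO] allowed = {<0 0>, <0 2>, <2 0>, <2 2>}
TSO∖claimed = {<0 0>}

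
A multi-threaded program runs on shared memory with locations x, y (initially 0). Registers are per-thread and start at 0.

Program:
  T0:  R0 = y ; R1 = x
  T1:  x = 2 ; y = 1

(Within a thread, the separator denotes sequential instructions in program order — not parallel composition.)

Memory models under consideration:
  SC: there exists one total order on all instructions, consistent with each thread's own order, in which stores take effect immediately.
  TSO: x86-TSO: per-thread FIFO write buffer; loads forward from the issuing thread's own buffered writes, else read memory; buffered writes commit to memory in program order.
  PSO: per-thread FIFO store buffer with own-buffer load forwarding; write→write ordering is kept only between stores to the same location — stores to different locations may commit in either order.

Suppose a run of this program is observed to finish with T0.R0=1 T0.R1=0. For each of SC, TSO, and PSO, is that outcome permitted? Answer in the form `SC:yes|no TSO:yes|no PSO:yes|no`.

SC:no TSO:no PSO:yes

outcome vector order: (T0.R0,T0.R1)
SC (3): 00; 02; 12
TSO (3): 00; 02; 12
PSO (4): 00; 02; 10; 12
target 10 ∈ {PSO}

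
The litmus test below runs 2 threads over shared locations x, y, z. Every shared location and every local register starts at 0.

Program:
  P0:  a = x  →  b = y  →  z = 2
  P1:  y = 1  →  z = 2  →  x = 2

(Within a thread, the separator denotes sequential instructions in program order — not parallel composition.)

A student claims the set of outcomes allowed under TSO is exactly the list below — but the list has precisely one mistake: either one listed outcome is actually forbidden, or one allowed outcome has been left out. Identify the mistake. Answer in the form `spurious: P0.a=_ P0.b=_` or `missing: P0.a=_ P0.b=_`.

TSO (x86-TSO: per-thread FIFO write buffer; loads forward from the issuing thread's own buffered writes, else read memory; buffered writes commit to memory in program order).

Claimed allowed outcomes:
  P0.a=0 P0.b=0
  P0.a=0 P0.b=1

missing: P0.a=2 P0.b=1

outcome vector order: (P0.a,P0.b)
TSO (3): 0/0 0/1 2/1
TSO∖claimed = {2/1}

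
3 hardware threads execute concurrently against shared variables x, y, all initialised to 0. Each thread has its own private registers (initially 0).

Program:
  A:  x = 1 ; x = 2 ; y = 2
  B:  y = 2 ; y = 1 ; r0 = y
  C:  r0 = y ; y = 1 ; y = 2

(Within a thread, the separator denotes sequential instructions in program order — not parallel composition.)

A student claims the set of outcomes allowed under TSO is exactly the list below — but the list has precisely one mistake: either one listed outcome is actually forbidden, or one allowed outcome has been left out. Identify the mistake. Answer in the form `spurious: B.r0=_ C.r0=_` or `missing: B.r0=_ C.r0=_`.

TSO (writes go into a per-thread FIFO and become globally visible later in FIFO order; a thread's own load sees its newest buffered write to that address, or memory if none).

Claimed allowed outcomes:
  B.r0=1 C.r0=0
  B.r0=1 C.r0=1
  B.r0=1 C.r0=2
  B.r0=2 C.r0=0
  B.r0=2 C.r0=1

outcome vector order: (B.r0,C.r0)
TSO: 6 outcomes — {10, 11, 12, 20, 21, 22}
TSO∖claimed = {22}

missing: B.r0=2 C.r0=2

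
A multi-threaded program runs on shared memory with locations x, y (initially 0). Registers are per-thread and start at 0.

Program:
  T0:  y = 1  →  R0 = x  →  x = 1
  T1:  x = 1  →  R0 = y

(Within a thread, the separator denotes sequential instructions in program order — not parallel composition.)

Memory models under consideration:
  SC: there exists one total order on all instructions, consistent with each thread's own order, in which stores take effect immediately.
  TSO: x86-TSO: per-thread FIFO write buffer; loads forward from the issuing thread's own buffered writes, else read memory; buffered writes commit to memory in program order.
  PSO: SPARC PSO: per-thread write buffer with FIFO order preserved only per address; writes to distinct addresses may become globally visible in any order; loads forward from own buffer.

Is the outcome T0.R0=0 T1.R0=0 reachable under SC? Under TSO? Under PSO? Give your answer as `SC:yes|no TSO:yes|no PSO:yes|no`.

outcome vector order: (T0.R0,T1.R0)
under SC → 01; 10; 11
under TSO → 00; 01; 10; 11
under PSO → 00; 01; 10; 11
target 00 ∈ {TSO,PSO}

SC:no TSO:yes PSO:yes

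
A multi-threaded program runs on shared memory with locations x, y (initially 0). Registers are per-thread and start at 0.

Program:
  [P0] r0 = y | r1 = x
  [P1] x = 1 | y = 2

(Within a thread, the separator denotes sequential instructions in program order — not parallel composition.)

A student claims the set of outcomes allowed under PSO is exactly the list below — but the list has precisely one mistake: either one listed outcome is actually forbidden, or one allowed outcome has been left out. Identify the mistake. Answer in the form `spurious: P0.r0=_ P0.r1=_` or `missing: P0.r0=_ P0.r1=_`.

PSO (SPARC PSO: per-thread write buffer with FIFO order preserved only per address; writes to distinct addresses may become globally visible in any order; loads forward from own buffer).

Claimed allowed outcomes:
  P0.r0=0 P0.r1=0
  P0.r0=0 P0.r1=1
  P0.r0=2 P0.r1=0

missing: P0.r0=2 P0.r1=1

outcome vector order: (P0.r0,P0.r1)
under PSO → (0,0) (0,1) (2,0) (2,1)
PSO∖claimed = {(2,1)}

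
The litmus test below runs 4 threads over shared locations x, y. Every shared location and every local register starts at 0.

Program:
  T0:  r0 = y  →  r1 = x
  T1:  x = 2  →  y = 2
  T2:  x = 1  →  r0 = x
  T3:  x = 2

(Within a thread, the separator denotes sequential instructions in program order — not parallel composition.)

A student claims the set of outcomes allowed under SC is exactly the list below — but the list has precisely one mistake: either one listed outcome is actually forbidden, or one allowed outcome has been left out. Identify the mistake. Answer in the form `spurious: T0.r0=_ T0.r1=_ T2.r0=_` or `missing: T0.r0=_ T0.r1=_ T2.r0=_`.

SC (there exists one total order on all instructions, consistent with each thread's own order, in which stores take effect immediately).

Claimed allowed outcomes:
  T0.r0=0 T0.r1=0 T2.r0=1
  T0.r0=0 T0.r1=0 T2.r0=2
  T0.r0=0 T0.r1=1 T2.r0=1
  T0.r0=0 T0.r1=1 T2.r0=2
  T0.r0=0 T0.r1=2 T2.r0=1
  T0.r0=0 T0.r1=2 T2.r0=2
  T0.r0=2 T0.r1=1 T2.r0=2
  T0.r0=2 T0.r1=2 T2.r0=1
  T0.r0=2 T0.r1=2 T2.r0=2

missing: T0.r0=2 T0.r1=1 T2.r0=1

outcome vector order: (T0.r0,T0.r1,T2.r0)
SC (10): 001; 002; 011; 012; 021; 022; 211; 212; 221; 222
SC∖claimed = {211}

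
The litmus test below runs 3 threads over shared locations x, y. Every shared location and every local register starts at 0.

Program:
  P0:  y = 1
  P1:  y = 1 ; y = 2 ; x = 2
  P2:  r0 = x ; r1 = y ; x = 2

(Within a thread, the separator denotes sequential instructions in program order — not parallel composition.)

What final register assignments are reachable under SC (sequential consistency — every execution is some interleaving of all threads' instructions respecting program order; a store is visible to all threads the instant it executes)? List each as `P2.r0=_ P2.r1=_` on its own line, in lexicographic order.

P2.r0=0 P2.r1=0
P2.r0=0 P2.r1=1
P2.r0=0 P2.r1=2
P2.r0=2 P2.r1=1
P2.r0=2 P2.r1=2

outcome vector order: (P2.r0,P2.r1)
|SC outcomes| = 5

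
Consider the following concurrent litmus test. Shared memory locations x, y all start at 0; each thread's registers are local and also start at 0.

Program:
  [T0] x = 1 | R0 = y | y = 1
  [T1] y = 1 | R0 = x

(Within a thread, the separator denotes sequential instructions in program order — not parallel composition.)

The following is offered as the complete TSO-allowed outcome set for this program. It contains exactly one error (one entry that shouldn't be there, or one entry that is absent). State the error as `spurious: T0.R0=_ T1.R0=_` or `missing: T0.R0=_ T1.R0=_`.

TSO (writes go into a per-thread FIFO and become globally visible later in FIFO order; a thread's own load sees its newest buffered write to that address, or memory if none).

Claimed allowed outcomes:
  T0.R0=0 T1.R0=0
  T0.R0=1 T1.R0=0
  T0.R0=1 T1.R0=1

missing: T0.R0=0 T1.R0=1

outcome vector order: (T0.R0,T1.R0)
under TSO → (0,0); (0,1); (1,0); (1,1)
TSO∖claimed = {(0,1)}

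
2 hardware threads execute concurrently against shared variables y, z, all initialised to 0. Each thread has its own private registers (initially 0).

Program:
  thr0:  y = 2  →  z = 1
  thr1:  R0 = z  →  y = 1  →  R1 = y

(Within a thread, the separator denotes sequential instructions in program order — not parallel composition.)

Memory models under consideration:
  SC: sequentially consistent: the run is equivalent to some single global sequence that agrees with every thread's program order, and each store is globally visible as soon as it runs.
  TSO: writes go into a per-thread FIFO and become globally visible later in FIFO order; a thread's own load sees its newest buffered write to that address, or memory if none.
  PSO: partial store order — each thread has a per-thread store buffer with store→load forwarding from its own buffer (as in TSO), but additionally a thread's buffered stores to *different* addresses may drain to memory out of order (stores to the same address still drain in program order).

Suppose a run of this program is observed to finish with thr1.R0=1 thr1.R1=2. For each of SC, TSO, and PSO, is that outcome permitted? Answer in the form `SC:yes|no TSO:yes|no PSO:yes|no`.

SC:no TSO:no PSO:yes

outcome vector order: (thr1.R0,thr1.R1)
under SC → (0,1); (0,2); (1,1)
under TSO → (0,1); (0,2); (1,1)
under PSO → (0,1); (0,2); (1,1); (1,2)
target (1,2) ∈ {PSO}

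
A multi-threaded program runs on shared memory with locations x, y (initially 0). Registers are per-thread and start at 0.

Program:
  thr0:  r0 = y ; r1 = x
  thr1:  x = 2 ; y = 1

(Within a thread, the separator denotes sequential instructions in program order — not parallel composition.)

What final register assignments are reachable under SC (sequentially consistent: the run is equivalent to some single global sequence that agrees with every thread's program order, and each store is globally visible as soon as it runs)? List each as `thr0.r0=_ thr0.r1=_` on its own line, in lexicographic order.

thr0.r0=0 thr0.r1=0
thr0.r0=0 thr0.r1=2
thr0.r0=1 thr0.r1=2

outcome vector order: (thr0.r0,thr0.r1)
|SC outcomes| = 3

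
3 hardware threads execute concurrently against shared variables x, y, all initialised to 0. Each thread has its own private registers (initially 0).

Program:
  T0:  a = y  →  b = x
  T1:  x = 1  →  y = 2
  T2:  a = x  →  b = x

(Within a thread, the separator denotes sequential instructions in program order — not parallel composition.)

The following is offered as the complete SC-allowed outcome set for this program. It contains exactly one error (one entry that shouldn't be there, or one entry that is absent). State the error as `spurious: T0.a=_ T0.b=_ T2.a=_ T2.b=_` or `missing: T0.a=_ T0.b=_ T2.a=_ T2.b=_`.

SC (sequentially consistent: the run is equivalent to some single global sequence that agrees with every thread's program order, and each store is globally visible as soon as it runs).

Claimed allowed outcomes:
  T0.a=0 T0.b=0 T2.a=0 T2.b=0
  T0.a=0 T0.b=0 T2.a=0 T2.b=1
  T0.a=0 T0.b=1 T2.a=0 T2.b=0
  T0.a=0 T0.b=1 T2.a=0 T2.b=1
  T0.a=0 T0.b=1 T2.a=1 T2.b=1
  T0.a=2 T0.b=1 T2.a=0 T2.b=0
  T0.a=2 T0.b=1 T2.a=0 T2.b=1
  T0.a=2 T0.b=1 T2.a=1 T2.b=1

missing: T0.a=0 T0.b=0 T2.a=1 T2.b=1

outcome vector order: (T0.a,T0.b,T2.a,T2.b)
under SC → (0,0,0,0) (0,0,0,1) (0,0,1,1) (0,1,0,0) (0,1,0,1) (0,1,1,1) (2,1,0,0) (2,1,0,1) (2,1,1,1)
SC∖claimed = {(0,0,1,1)}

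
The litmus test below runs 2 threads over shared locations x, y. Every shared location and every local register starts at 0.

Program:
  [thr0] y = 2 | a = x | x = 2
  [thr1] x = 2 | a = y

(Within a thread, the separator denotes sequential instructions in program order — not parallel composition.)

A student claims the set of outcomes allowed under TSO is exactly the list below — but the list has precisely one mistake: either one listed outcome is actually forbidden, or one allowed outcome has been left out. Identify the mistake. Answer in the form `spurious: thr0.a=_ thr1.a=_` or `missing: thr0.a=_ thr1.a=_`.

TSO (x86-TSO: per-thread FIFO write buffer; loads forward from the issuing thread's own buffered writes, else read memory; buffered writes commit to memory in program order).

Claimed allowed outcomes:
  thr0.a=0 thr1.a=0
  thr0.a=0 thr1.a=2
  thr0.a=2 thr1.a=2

outcome vector order: (thr0.a,thr1.a)
TSO (4): 00; 02; 20; 22
TSO∖claimed = {20}

missing: thr0.a=2 thr1.a=0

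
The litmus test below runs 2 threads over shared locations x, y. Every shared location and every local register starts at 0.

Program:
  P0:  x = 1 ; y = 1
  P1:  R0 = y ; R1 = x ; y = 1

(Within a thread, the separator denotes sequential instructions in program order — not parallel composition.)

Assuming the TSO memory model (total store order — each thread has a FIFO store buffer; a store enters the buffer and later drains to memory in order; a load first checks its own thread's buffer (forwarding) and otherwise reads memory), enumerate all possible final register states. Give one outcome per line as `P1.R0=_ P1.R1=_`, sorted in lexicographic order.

P1.R0=0 P1.R1=0
P1.R0=0 P1.R1=1
P1.R0=1 P1.R1=1

outcome vector order: (P1.R0,P1.R1)
|TSO outcomes| = 3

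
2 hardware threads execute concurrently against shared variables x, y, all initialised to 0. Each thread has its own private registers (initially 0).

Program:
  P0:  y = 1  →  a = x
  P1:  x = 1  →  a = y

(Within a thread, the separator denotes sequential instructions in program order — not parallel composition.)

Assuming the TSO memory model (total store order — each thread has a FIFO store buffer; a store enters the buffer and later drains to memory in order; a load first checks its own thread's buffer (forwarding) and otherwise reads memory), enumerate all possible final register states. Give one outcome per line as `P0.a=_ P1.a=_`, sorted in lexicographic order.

P0.a=0 P1.a=0
P0.a=0 P1.a=1
P0.a=1 P1.a=0
P0.a=1 P1.a=1

outcome vector order: (P0.a,P1.a)
|TSO outcomes| = 4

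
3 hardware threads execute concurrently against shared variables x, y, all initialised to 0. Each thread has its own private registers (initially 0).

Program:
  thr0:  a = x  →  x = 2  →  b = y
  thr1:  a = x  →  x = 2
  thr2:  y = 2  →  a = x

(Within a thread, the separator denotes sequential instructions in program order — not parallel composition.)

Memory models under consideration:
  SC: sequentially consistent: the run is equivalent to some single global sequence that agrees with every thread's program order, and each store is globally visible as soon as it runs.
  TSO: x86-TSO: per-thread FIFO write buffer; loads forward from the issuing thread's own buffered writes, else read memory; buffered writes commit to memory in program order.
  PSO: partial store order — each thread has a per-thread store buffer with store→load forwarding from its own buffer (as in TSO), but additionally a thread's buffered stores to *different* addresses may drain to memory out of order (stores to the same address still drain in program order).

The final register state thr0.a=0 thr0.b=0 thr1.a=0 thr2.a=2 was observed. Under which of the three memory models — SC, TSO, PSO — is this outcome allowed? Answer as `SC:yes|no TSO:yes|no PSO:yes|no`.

outcome vector order: (thr0.a,thr0.b,thr1.a,thr2.a)
under SC → 0002; 0022; 0200; 0202; 0220; 0222; 2002; 2200; 2202
under TSO → 0000; 0002; 0020; 0022; 0200; 0202; 0220; 0222; 2000; 2002; 2200; 2202
under PSO → 0000; 0002; 0020; 0022; 0200; 0202; 0220; 0222; 2000; 2002; 2200; 2202
target 0002 ∈ {SC,TSO,PSO}

SC:yes TSO:yes PSO:yes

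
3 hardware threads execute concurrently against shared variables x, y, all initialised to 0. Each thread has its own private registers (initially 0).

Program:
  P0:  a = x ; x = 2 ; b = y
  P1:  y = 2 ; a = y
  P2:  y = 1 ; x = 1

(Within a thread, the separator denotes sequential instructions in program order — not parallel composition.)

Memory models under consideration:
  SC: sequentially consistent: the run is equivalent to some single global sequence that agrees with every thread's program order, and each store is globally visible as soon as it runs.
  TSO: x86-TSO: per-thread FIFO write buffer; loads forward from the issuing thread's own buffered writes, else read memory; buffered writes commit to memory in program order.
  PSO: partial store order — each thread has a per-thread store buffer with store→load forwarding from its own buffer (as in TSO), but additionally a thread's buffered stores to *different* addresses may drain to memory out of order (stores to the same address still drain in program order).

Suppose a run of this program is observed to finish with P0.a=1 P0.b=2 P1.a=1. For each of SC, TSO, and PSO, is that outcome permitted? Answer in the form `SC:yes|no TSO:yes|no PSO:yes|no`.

outcome vector order: (P0.a,P0.b,P1.a)
[SC] allowed = {<0 0 1>, <0 0 2>, <0 1 1>, <0 1 2>, <0 2 1>, <0 2 2>, <1 1 1>, <1 1 2>, <1 2 2>}
[TSO] allowed = {<0 0 1>, <0 0 2>, <0 1 1>, <0 1 2>, <0 2 1>, <0 2 2>, <1 1 1>, <1 1 2>, <1 2 2>}
[PSO] allowed = {<0 0 1>, <0 0 2>, <0 1 1>, <0 1 2>, <0 2 1>, <0 2 2>, <1 0 1>, <1 0 2>, <1 1 1>, <1 1 2>, <1 2 1>, <1 2 2>}
target <1 2 1> ∈ {PSO}

SC:no TSO:no PSO:yes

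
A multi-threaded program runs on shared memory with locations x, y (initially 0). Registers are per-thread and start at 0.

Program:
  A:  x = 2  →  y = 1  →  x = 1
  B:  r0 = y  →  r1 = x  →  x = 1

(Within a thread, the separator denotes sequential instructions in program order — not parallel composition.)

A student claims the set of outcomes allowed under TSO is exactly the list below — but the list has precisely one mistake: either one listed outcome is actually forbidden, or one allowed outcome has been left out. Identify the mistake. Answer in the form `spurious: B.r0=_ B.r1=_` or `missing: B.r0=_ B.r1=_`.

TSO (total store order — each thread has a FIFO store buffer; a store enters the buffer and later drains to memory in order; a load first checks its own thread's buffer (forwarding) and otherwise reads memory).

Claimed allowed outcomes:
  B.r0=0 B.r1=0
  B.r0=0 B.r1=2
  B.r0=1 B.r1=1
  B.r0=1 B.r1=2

missing: B.r0=0 B.r1=1

outcome vector order: (B.r0,B.r1)
TSO (5): 00; 01; 02; 11; 12
TSO∖claimed = {01}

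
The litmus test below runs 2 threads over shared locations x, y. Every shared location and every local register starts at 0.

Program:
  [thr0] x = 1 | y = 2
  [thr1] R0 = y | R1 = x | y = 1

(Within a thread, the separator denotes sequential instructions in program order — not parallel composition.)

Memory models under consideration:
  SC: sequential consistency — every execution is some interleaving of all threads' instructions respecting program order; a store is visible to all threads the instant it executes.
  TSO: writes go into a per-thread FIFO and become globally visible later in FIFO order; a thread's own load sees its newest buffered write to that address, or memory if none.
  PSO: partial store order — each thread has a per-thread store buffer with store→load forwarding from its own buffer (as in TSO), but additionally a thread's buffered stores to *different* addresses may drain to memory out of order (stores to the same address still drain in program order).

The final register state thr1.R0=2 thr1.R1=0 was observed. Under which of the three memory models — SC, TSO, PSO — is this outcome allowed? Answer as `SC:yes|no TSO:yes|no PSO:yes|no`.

outcome vector order: (thr1.R0,thr1.R1)
under SC → 00, 01, 21
under TSO → 00, 01, 21
under PSO → 00, 01, 20, 21
target 20 ∈ {PSO}

SC:no TSO:no PSO:yes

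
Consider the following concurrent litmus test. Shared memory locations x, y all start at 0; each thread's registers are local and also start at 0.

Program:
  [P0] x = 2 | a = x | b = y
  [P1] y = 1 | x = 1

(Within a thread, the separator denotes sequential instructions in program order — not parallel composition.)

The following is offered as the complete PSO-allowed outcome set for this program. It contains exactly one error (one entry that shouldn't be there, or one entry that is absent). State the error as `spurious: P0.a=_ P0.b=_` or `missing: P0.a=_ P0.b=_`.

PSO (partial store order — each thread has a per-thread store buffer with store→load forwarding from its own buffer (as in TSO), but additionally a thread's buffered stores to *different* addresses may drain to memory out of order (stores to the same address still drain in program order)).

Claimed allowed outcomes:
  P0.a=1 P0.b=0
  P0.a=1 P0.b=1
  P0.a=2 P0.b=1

outcome vector order: (P0.a,P0.b)
under PSO → 10 11 20 21
PSO∖claimed = {20}

missing: P0.a=2 P0.b=0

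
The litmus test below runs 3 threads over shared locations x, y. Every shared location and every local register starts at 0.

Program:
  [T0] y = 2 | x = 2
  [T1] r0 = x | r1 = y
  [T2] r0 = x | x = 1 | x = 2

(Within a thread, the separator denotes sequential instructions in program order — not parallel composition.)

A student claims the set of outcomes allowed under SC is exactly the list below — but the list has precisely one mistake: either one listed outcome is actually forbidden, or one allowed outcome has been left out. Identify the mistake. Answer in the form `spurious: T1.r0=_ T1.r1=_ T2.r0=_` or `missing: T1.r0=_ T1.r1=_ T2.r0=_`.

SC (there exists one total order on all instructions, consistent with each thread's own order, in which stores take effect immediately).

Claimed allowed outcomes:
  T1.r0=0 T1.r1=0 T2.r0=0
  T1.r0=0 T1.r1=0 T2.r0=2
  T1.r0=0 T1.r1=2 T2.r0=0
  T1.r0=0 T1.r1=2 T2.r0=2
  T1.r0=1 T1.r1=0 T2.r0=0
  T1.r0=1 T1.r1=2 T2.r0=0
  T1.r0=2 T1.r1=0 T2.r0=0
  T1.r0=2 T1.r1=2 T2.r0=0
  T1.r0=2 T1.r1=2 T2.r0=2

outcome vector order: (T1.r0,T1.r1,T2.r0)
SC (10): 000; 002; 020; 022; 100; 120; 122; 200; 220; 222
SC∖claimed = {122}

missing: T1.r0=1 T1.r1=2 T2.r0=2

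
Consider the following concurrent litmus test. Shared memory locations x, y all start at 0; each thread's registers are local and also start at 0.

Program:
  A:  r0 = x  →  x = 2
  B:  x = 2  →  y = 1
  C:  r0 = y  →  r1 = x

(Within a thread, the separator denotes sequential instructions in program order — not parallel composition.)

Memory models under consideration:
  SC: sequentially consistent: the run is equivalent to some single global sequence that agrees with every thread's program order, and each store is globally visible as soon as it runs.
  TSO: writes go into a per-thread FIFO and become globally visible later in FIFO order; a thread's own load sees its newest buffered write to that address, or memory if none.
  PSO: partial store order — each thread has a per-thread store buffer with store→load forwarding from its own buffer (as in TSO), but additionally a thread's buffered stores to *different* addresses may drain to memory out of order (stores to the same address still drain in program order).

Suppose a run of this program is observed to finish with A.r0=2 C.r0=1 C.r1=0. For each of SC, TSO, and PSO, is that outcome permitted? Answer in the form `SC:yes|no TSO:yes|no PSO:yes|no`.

outcome vector order: (A.r0,C.r0,C.r1)
[SC] allowed = {<0 0 0>; <0 0 2>; <0 1 2>; <2 0 0>; <2 0 2>; <2 1 2>}
[TSO] allowed = {<0 0 0>; <0 0 2>; <0 1 2>; <2 0 0>; <2 0 2>; <2 1 2>}
[PSO] allowed = {<0 0 0>; <0 0 2>; <0 1 0>; <0 1 2>; <2 0 0>; <2 0 2>; <2 1 0>; <2 1 2>}
target <2 1 0> ∈ {PSO}

SC:no TSO:no PSO:yes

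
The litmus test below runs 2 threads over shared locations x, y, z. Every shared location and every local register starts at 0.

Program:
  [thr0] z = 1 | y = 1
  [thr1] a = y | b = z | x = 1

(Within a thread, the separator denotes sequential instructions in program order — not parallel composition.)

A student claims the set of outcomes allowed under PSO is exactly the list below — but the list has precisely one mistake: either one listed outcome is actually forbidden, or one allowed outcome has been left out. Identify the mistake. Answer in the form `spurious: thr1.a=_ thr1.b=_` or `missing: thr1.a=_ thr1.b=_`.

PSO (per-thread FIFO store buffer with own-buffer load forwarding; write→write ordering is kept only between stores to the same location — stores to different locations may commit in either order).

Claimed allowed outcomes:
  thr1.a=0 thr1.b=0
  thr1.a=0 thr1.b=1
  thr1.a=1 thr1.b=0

outcome vector order: (thr1.a,thr1.b)
PSO: 4 outcomes — {<0 0> <0 1> <1 0> <1 1>}
PSO∖claimed = {<1 1>}

missing: thr1.a=1 thr1.b=1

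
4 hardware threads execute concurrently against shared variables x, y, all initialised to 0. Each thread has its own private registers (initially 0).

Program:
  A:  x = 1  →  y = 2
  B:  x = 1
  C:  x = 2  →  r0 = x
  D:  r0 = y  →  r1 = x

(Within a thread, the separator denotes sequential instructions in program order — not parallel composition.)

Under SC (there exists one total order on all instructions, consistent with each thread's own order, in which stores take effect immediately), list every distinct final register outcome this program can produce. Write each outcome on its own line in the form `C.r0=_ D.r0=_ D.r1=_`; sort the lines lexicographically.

outcome vector order: (C.r0,D.r0,D.r1)
|SC outcomes| = 10

C.r0=1 D.r0=0 D.r1=0
C.r0=1 D.r0=0 D.r1=1
C.r0=1 D.r0=0 D.r1=2
C.r0=1 D.r0=2 D.r1=1
C.r0=1 D.r0=2 D.r1=2
C.r0=2 D.r0=0 D.r1=0
C.r0=2 D.r0=0 D.r1=1
C.r0=2 D.r0=0 D.r1=2
C.r0=2 D.r0=2 D.r1=1
C.r0=2 D.r0=2 D.r1=2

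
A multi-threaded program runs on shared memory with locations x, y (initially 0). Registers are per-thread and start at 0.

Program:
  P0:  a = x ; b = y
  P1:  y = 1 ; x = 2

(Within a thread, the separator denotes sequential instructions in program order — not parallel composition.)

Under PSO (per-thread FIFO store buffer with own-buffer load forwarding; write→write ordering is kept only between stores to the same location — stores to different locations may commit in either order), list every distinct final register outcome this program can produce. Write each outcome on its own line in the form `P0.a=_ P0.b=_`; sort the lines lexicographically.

outcome vector order: (P0.a,P0.b)
|PSO outcomes| = 4

P0.a=0 P0.b=0
P0.a=0 P0.b=1
P0.a=2 P0.b=0
P0.a=2 P0.b=1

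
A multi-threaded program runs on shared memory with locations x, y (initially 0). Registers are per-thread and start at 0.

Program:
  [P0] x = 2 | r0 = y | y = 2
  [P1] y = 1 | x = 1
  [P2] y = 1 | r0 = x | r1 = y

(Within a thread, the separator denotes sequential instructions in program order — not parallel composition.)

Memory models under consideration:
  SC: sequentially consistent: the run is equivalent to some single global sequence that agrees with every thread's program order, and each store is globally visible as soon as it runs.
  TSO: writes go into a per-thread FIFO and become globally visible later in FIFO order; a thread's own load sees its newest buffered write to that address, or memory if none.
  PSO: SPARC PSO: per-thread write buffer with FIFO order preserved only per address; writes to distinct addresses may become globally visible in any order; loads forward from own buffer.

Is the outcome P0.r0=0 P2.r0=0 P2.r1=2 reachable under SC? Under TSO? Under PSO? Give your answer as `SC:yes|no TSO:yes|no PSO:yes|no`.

SC:no TSO:yes PSO:yes

outcome vector order: (P0.r0,P2.r0,P2.r1)
under SC → 011, 012, 021, 022, 101, 102, 111, 112, 121, 122
under TSO → 001, 002, 011, 012, 021, 022, 101, 102, 111, 112, 121, 122
under PSO → 001, 002, 011, 012, 021, 022, 101, 102, 111, 112, 121, 122
target 002 ∈ {TSO,PSO}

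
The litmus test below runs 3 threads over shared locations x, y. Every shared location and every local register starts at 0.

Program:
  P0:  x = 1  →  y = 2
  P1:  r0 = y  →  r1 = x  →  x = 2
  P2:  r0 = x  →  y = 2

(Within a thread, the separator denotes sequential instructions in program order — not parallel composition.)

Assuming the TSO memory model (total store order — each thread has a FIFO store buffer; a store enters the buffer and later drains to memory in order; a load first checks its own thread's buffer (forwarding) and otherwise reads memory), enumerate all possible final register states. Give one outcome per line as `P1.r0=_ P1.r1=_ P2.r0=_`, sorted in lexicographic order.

P1.r0=0 P1.r1=0 P2.r0=0
P1.r0=0 P1.r1=0 P2.r0=1
P1.r0=0 P1.r1=0 P2.r0=2
P1.r0=0 P1.r1=1 P2.r0=0
P1.r0=0 P1.r1=1 P2.r0=1
P1.r0=0 P1.r1=1 P2.r0=2
P1.r0=2 P1.r1=0 P2.r0=0
P1.r0=2 P1.r1=1 P2.r0=0
P1.r0=2 P1.r1=1 P2.r0=1
P1.r0=2 P1.r1=1 P2.r0=2

outcome vector order: (P1.r0,P1.r1,P2.r0)
|TSO outcomes| = 10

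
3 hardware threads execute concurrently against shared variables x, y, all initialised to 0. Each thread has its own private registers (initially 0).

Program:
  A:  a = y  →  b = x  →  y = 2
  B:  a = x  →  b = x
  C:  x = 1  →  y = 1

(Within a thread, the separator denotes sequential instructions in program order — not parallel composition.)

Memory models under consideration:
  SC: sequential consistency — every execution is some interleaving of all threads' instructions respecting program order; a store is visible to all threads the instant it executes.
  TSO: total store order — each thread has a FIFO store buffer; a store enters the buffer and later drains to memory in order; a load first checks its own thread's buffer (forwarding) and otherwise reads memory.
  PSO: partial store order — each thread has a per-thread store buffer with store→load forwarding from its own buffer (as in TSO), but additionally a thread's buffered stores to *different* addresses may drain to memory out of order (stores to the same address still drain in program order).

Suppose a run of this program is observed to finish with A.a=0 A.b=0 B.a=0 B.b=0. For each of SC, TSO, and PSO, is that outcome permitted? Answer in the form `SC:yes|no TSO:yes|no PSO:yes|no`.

SC:yes TSO:yes PSO:yes

outcome vector order: (A.a,A.b,B.a,B.b)
[SC] allowed = {0000 0001 0011 0100 0101 0111 1100 1101 1111}
[TSO] allowed = {0000 0001 0011 0100 0101 0111 1100 1101 1111}
[PSO] allowed = {0000 0001 0011 0100 0101 0111 1000 1001 1011 1100 1101 1111}
target 0000 ∈ {SC,TSO,PSO}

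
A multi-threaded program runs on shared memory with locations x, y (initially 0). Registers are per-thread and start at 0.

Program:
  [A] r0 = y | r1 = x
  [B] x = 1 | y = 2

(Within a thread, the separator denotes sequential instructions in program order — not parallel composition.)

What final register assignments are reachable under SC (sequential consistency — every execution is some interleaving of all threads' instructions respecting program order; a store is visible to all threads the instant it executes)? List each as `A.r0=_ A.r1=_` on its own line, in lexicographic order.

outcome vector order: (A.r0,A.r1)
|SC outcomes| = 3

A.r0=0 A.r1=0
A.r0=0 A.r1=1
A.r0=2 A.r1=1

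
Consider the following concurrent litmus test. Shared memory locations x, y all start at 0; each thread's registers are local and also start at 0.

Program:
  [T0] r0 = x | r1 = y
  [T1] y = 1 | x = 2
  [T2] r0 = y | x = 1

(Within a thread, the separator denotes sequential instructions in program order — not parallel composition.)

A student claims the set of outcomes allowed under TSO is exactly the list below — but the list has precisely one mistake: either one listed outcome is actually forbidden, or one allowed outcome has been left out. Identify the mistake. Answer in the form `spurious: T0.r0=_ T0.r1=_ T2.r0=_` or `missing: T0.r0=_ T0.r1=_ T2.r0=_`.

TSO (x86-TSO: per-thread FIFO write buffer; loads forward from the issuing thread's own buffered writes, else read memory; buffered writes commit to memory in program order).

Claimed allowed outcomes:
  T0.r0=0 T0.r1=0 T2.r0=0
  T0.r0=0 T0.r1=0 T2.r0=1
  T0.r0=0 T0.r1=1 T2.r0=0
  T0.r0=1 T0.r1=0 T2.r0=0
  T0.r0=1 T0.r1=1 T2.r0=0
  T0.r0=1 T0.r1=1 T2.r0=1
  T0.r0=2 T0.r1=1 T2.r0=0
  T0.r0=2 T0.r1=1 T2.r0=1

missing: T0.r0=0 T0.r1=1 T2.r0=1

outcome vector order: (T0.r0,T0.r1,T2.r0)
[TSO] allowed = {(0,0,0); (0,0,1); (0,1,0); (0,1,1); (1,0,0); (1,1,0); (1,1,1); (2,1,0); (2,1,1)}
TSO∖claimed = {(0,1,1)}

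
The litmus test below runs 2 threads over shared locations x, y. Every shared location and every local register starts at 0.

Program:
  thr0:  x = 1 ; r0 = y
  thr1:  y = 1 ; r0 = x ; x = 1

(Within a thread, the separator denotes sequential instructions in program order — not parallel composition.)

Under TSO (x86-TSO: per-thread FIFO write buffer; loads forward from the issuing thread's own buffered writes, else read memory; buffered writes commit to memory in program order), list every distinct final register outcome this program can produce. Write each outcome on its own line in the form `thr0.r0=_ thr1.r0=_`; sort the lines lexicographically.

thr0.r0=0 thr1.r0=0
thr0.r0=0 thr1.r0=1
thr0.r0=1 thr1.r0=0
thr0.r0=1 thr1.r0=1

outcome vector order: (thr0.r0,thr1.r0)
|TSO outcomes| = 4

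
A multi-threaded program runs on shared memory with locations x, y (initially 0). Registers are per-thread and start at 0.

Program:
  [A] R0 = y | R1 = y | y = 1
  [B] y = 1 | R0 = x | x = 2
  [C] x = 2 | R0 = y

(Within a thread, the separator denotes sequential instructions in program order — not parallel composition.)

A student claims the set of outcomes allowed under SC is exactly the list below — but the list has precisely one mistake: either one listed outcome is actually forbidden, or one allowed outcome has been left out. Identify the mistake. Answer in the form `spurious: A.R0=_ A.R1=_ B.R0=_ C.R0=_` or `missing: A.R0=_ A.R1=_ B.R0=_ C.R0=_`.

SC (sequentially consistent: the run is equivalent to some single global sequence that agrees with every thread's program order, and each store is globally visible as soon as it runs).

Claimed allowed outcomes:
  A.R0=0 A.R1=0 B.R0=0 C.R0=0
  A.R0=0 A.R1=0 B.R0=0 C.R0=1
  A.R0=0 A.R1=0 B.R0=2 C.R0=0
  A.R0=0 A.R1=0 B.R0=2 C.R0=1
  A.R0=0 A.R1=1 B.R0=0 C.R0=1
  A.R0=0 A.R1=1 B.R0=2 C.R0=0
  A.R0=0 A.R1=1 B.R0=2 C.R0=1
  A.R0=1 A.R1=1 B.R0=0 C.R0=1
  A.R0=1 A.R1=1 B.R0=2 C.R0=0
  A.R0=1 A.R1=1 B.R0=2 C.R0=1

outcome vector order: (A.R0,A.R1,B.R0,C.R0)
SC (9): (0,0,0,1), (0,0,2,0), (0,0,2,1), (0,1,0,1), (0,1,2,0), (0,1,2,1), (1,1,0,1), (1,1,2,0), (1,1,2,1)
claimed∖SC = {(0,0,0,0)}

spurious: A.R0=0 A.R1=0 B.R0=0 C.R0=0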